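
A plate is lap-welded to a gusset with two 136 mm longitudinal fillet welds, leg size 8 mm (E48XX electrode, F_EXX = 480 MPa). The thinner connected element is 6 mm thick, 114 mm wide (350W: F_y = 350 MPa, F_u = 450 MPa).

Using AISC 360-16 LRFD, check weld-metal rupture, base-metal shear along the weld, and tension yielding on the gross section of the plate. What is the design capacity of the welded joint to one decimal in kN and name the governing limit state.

215.5 kN (gross-section yield governs)

Weld metal: throat = 0.707×8 = 5.656 mm, L = 2×136 = 272 mm. φR_n = 0.75 × 0.6 × 480 × 5.656 × 272 = 332.3 kN.
Base metal shear (6 mm plate): yield φR_n = 1.0×0.6×350×6×272 = 342.7 kN; rupture φR_n = 0.75×0.6×450×6×272 = 330.5 kN; take 330.5 kN (rupture).
Tension yield (gross): A_g = 114×6 = 684 mm². φR_n = 0.90 × 350 × 684 = 215.5 kN.
Governing: min(332.3, 330.5, 215.5) = 215.5 kN → gross-section yield.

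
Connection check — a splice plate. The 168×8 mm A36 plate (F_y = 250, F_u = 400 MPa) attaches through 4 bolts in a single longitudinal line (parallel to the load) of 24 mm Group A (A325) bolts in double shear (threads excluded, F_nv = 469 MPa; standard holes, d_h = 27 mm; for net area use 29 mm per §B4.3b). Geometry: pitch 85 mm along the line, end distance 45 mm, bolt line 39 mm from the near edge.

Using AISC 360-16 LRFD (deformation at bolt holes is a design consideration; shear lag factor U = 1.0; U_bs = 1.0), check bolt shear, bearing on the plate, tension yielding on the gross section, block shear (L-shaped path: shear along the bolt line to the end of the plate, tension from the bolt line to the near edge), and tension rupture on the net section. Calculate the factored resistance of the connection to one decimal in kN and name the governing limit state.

Bolt shear: A_b = π(24)²/4 = 452.39 mm². φR_n = 0.75 × 469 × 452.39 × 4 × 2 = 1273.0 kN.
Bearing (8 mm plate, F_u = 400 MPa): end bolts L_c = 45 − 27/2 = 31.5, R_n = min(1.2×31.5×8×400, 2.4×24×8×400) = 120.96 kN/bolt; interior L_c = 85 − 27 = 58, R_n = 184.32 kN/bolt. φR_n = 0.75 × (1×120.96 + 3×184.32) = 505.4 kN.
Tension yield (gross): A_g = 168×8 = 1344 mm². φR_n = 0.90 × 250 × 1344 = 302.4 kN.
Block shear: shear path 1×[45+3×85] = 1×300 mm, A_gv = 2400, A_nv = 1×(300 − 3.5×29)×8 = 1588 mm²; tension to near edge: (39 − 0.5×29)×8 = 196 mm². R_n = min(0.6×400×1588, 0.6×250×2400) + 1.0×400×196 = min(381.12, 360) + 78.4 = 438.4 kN. φR_n = 0.75 × 438.4 = 328.8 kN.
Tension rupture (net): A_n = (168 − 1×29)×8 = 1112 mm² (U = 1.0, A_e = A_n). φR_n = 0.75 × 400 × 1112 = 333.6 kN.
Governing: min(1273.0, 505.4, 302.4, 328.8, 333.6) = 302.4 kN → gross-section yield.

302.4 kN (gross-section yield governs)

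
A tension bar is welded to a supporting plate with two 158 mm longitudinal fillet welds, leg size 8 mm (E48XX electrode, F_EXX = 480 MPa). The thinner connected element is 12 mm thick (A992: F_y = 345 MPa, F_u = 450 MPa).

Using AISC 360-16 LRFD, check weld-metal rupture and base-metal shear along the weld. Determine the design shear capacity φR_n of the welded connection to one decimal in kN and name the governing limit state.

386.1 kN (weld metal governs)

Weld metal: throat = 0.707×8 = 5.656 mm, L = 2×158 = 316 mm. φR_n = 0.75 × 0.6 × 480 × 5.656 × 316 = 386.1 kN.
Base metal shear (12 mm plate): yield φR_n = 1.0×0.6×345×12×316 = 784.9 kN; rupture φR_n = 0.75×0.6×450×12×316 = 767.9 kN; take 767.9 kN (rupture).
Governing: min(386.1, 767.9) = 386.1 kN → weld metal.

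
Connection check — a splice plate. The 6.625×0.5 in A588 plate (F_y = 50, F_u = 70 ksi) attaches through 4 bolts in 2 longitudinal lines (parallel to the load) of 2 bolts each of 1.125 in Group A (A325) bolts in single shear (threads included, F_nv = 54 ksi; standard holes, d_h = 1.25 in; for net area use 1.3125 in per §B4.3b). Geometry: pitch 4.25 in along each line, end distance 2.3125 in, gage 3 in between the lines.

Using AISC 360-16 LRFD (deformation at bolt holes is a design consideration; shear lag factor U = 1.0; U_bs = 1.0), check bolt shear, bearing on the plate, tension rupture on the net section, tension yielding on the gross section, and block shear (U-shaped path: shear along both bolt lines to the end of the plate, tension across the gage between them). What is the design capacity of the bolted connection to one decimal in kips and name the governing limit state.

105.0 kips (net-section rupture governs)

Bolt shear: A_b = π(1.125)²/4 = 0.99402 in². φR_n = 0.75 × 54 × 0.99402 × 4 × 1 = 161.0 kips.
Bearing (0.5 in plate, F_u = 70 ksi): end bolts L_c = 2.3125 − 1.25/2 = 1.6875, R_n = min(1.2×1.6875×0.5×70, 2.4×1.125×0.5×70) = 70.875 kips/bolt; interior L_c = 4.25 − 1.25 = 3, R_n = 94.5 kips/bolt. φR_n = 0.75 × (2×70.875 + 2×94.5) = 248.1 kips.
Tension rupture (net): A_n = (6.625 − 2×1.3125)×0.5 = 2 in² (U = 1.0, A_e = A_n). φR_n = 0.75 × 70 × 2 = 105.0 kips.
Tension yield (gross): A_g = 6.625×0.5 = 3.3125 in². φR_n = 0.90 × 50 × 3.3125 = 149.1 kips.
Block shear: shear path 2×[2.3125+1×4.25] = 2×6.5625 in, A_gv = 6.5625, A_nv = 2×(6.5625 − 1.5×1.3125)×0.5 = 4.5938 in²; tension across gage: (3 − 1×1.3125)×0.5 = 0.84375 in². R_n = min(0.6×70×4.5938, 0.6×50×6.5625) + 1.0×70×0.84375 = min(192.94, 196.88) + 59.063 = 252 kips. φR_n = 0.75 × 252 = 189.0 kips.
Governing: min(161.0, 248.1, 105.0, 149.1, 189.0) = 105.0 kips → net-section rupture.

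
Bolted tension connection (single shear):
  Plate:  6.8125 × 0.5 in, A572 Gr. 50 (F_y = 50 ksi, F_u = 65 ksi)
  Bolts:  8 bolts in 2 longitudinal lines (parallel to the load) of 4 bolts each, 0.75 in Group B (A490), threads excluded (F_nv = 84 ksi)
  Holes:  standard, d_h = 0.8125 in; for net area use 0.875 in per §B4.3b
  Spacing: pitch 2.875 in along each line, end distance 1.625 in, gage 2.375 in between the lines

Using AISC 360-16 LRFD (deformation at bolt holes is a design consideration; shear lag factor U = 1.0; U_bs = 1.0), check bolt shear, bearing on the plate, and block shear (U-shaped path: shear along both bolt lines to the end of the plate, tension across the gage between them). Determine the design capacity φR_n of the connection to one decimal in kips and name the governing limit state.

222.7 kips (bolt shear governs)

Bolt shear: A_b = π(0.75)²/4 = 0.44179 in². φR_n = 0.75 × 84 × 0.44179 × 8 × 1 = 222.7 kips.
Bearing (0.5 in plate, F_u = 65 ksi): end bolts L_c = 1.625 − 0.8125/2 = 1.21875, R_n = min(1.2×1.21875×0.5×65, 2.4×0.75×0.5×65) = 47.531 kips/bolt; interior L_c = 2.875 − 0.8125 = 2.0625, R_n = 58.5 kips/bolt. φR_n = 0.75 × (2×47.531 + 6×58.5) = 334.5 kips.
Block shear: shear path 2×[1.625+3×2.875] = 2×10.25 in, A_gv = 10.25, A_nv = 2×(10.25 − 3.5×0.875)×0.5 = 7.1875 in²; tension across gage: (2.375 − 1×0.875)×0.5 = 0.75 in². R_n = min(0.6×65×7.1875, 0.6×50×10.25) + 1.0×65×0.75 = min(280.31, 307.5) + 48.75 = 329.06 kips. φR_n = 0.75 × 329.06 = 246.8 kips.
Governing: min(222.7, 334.5, 246.8) = 222.7 kips → bolt shear.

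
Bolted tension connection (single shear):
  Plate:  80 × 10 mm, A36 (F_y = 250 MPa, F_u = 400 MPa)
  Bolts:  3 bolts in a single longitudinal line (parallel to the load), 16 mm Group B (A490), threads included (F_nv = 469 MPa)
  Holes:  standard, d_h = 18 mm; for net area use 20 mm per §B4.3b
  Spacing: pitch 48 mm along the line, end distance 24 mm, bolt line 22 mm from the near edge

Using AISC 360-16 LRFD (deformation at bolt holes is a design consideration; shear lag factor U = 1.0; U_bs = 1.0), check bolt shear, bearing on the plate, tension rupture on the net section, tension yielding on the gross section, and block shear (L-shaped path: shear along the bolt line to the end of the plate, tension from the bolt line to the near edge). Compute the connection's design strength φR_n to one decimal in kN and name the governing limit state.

Bolt shear: A_b = π(16)²/4 = 201.06 mm². φR_n = 0.75 × 469 × 201.06 × 3 × 1 = 212.2 kN.
Bearing (10 mm plate, F_u = 400 MPa): end bolts L_c = 24 − 18/2 = 15, R_n = min(1.2×15×10×400, 2.4×16×10×400) = 72 kN/bolt; interior L_c = 48 − 18 = 30, R_n = 144 kN/bolt. φR_n = 0.75 × (1×72 + 2×144) = 270.0 kN.
Tension rupture (net): A_n = (80 − 1×20)×10 = 600 mm² (U = 1.0, A_e = A_n). φR_n = 0.75 × 400 × 600 = 180.0 kN.
Tension yield (gross): A_g = 80×10 = 800 mm². φR_n = 0.90 × 250 × 800 = 180.0 kN.
Block shear: shear path 1×[24+2×48] = 1×120 mm, A_gv = 1200, A_nv = 1×(120 − 2.5×20)×10 = 700 mm²; tension to near edge: (22 − 0.5×20)×10 = 120 mm². R_n = min(0.6×400×700, 0.6×250×1200) + 1.0×400×120 = min(168, 180) + 48 = 216 kN. φR_n = 0.75 × 216 = 162.0 kN.
Governing: min(212.2, 270.0, 180.0, 180.0, 162.0) = 162.0 kN → block shear.

162.0 kN (block shear governs)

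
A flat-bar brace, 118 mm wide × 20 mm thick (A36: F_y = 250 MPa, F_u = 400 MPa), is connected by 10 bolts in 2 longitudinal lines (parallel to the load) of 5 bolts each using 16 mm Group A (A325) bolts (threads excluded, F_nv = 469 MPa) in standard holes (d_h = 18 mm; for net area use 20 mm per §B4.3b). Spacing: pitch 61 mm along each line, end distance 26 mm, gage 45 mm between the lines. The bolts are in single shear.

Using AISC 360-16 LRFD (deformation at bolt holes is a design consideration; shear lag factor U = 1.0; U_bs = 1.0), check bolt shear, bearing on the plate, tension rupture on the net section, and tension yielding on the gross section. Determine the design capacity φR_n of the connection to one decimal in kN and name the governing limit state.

468.0 kN (net-section rupture governs)

Bolt shear: A_b = π(16)²/4 = 201.06 mm². φR_n = 0.75 × 469 × 201.06 × 10 × 1 = 707.2 kN.
Bearing (20 mm plate, F_u = 400 MPa): end bolts L_c = 26 − 18/2 = 17, R_n = min(1.2×17×20×400, 2.4×16×20×400) = 163.2 kN/bolt; interior L_c = 61 − 18 = 43, R_n = 307.2 kN/bolt. φR_n = 0.75 × (2×163.2 + 8×307.2) = 2088.0 kN.
Tension rupture (net): A_n = (118 − 2×20)×20 = 1560 mm² (U = 1.0, A_e = A_n). φR_n = 0.75 × 400 × 1560 = 468.0 kN.
Tension yield (gross): A_g = 118×20 = 2360 mm². φR_n = 0.90 × 250 × 2360 = 531.0 kN.
Governing: min(707.2, 2088.0, 468.0, 531.0) = 468.0 kN → net-section rupture.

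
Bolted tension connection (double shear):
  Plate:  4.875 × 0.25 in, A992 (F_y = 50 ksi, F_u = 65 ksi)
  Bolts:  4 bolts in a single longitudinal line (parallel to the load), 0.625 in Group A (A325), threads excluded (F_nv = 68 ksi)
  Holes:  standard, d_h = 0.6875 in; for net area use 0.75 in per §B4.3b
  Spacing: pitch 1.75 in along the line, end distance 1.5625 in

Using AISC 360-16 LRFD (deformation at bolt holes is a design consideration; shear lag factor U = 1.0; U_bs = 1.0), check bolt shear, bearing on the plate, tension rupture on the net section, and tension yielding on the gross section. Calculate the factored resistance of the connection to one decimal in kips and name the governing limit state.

Bolt shear: A_b = π(0.625)²/4 = 0.3068 in². φR_n = 0.75 × 68 × 0.3068 × 4 × 2 = 125.2 kips.
Bearing (0.25 in plate, F_u = 65 ksi): end bolts L_c = 1.5625 − 0.6875/2 = 1.21875, R_n = min(1.2×1.21875×0.25×65, 2.4×0.625×0.25×65) = 23.766 kips/bolt; interior L_c = 1.75 − 0.6875 = 1.0625, R_n = 20.719 kips/bolt. φR_n = 0.75 × (1×23.766 + 3×20.719) = 64.4 kips.
Tension rupture (net): A_n = (4.875 − 1×0.75)×0.25 = 1.0313 in² (U = 1.0, A_e = A_n). φR_n = 0.75 × 65 × 1.0313 = 50.3 kips.
Tension yield (gross): A_g = 4.875×0.25 = 1.2188 in². φR_n = 0.90 × 50 × 1.2188 = 54.8 kips.
Governing: min(125.2, 64.4, 50.3, 54.8) = 50.3 kips → net-section rupture.

50.3 kips (net-section rupture governs)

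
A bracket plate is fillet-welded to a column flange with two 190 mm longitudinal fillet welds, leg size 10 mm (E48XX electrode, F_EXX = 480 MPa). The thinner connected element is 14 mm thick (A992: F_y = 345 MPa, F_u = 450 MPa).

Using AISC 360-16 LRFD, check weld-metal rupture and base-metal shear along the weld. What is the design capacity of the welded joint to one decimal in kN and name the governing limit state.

Weld metal: throat = 0.707×10 = 7.07 mm, L = 2×190 = 380 mm. φR_n = 0.75 × 0.6 × 480 × 7.07 × 380 = 580.3 kN.
Base metal shear (14 mm plate): yield φR_n = 1.0×0.6×345×14×380 = 1101.2 kN; rupture φR_n = 0.75×0.6×450×14×380 = 1077.3 kN; take 1077.3 kN (rupture).
Governing: min(580.3, 1077.3) = 580.3 kN → weld metal.

580.3 kN (weld metal governs)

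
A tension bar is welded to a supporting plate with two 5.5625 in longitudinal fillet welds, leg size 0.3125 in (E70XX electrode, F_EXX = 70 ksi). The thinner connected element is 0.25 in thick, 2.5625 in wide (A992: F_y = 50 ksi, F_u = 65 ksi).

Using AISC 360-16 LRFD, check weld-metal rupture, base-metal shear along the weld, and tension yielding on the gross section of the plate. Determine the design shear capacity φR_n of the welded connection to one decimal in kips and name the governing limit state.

Weld metal: throat = 0.707×0.3125 = 0.22094 in, L = 2×5.5625 = 11.125 in. φR_n = 0.75 × 0.6 × 70 × 0.22094 × 11.125 = 77.4 kips.
Base metal shear (0.25 in plate): yield φR_n = 1.0×0.6×50×0.25×11.125 = 83.4 kips; rupture φR_n = 0.75×0.6×65×0.25×11.125 = 81.4 kips; take 81.4 kips (rupture).
Tension yield (gross): A_g = 2.5625×0.25 = 0.64063 in². φR_n = 0.90 × 50 × 0.64063 = 28.8 kips.
Governing: min(77.4, 81.4, 28.8) = 28.8 kips → gross-section yield.

28.8 kips (gross-section yield governs)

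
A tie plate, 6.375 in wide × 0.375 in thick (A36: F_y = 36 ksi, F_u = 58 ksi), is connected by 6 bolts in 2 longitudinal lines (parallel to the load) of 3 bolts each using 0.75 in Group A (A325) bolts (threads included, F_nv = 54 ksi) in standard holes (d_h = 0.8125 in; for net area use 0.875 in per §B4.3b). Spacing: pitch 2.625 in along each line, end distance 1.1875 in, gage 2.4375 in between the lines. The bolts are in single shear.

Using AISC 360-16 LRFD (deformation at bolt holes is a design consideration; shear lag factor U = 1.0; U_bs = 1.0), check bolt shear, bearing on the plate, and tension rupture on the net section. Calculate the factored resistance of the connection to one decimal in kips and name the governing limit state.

Bolt shear: A_b = π(0.75)²/4 = 0.44179 in². φR_n = 0.75 × 54 × 0.44179 × 6 × 1 = 107.4 kips.
Bearing (0.375 in plate, F_u = 58 ksi): end bolts L_c = 1.1875 − 0.8125/2 = 0.78125, R_n = min(1.2×0.78125×0.375×58, 2.4×0.75×0.375×58) = 20.391 kips/bolt; interior L_c = 2.625 − 0.8125 = 1.8125, R_n = 39.15 kips/bolt. φR_n = 0.75 × (2×20.391 + 4×39.15) = 148.0 kips.
Tension rupture (net): A_n = (6.375 − 2×0.875)×0.375 = 1.7344 in² (U = 1.0, A_e = A_n). φR_n = 0.75 × 58 × 1.7344 = 75.4 kips.
Governing: min(107.4, 148.0, 75.4) = 75.4 kips → net-section rupture.

75.4 kips (net-section rupture governs)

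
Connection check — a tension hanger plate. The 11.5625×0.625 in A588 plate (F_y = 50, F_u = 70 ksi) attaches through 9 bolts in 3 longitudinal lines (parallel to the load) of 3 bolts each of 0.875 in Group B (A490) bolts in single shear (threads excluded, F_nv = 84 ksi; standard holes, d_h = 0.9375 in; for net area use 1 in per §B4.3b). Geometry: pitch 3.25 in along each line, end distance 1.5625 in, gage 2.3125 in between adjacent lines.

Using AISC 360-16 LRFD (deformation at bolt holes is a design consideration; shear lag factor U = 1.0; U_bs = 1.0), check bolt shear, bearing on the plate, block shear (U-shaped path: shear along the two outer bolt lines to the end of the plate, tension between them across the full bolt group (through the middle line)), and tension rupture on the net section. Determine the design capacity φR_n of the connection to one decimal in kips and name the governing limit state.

281.0 kips (net-section rupture governs)

Bolt shear: A_b = π(0.875)²/4 = 0.60132 in². φR_n = 0.75 × 84 × 0.60132 × 9 × 1 = 340.9 kips.
Bearing (0.625 in plate, F_u = 70 ksi): end bolts L_c = 1.5625 − 0.9375/2 = 1.09375, R_n = min(1.2×1.09375×0.625×70, 2.4×0.875×0.625×70) = 57.422 kips/bolt; interior L_c = 3.25 − 0.9375 = 2.3125, R_n = 91.875 kips/bolt. φR_n = 0.75 × (3×57.422 + 6×91.875) = 542.6 kips.
Block shear: shear path 2×[1.5625+2×3.25] = 2×8.0625 in, A_gv = 10.078, A_nv = 2×(8.0625 − 2.5×1)×0.625 = 6.9531 in²; tension across gage: (4.625 − 2×1)×0.625 = 1.6406 in². R_n = min(0.6×70×6.9531, 0.6×50×10.078) + 1.0×70×1.6406 = min(292.03, 302.34) + 114.84 = 406.87 kips. φR_n = 0.75 × 406.87 = 305.2 kips.
Tension rupture (net): A_n = (11.5625 − 3×1)×0.625 = 5.3516 in² (U = 1.0, A_e = A_n). φR_n = 0.75 × 70 × 5.3516 = 281.0 kips.
Governing: min(340.9, 542.6, 305.2, 281.0) = 281.0 kips → net-section rupture.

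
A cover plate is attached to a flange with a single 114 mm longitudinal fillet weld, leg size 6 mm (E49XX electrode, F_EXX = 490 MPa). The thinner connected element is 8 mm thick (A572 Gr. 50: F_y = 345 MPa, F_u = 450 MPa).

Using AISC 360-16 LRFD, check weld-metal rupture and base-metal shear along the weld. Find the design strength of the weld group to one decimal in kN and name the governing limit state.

106.6 kN (weld metal governs)

Weld metal: throat = 0.707×6 = 4.242 mm, L = 114 mm. φR_n = 0.75 × 0.6 × 490 × 4.242 × 114 = 106.6 kN.
Base metal shear (8 mm plate): yield φR_n = 1.0×0.6×345×8×114 = 188.8 kN; rupture φR_n = 0.75×0.6×450×8×114 = 184.7 kN; take 184.7 kN (rupture).
Governing: min(106.6, 184.7) = 106.6 kN → weld metal.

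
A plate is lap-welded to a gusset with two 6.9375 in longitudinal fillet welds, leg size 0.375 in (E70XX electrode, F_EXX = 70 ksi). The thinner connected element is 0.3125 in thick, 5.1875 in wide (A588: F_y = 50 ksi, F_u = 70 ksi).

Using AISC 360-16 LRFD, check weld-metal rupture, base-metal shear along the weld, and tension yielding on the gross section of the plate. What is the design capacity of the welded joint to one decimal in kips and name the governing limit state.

72.9 kips (gross-section yield governs)

Weld metal: throat = 0.707×0.375 = 0.26513 in, L = 2×6.9375 = 13.875 in. φR_n = 0.75 × 0.6 × 70 × 0.26513 × 13.875 = 115.9 kips.
Base metal shear (0.3125 in plate): yield φR_n = 1.0×0.6×50×0.3125×13.875 = 130.1 kips; rupture φR_n = 0.75×0.6×70×0.3125×13.875 = 136.6 kips; take 130.1 kips (yield).
Tension yield (gross): A_g = 5.1875×0.3125 = 1.6211 in². φR_n = 0.90 × 50 × 1.6211 = 72.9 kips.
Governing: min(115.9, 130.1, 72.9) = 72.9 kips → gross-section yield.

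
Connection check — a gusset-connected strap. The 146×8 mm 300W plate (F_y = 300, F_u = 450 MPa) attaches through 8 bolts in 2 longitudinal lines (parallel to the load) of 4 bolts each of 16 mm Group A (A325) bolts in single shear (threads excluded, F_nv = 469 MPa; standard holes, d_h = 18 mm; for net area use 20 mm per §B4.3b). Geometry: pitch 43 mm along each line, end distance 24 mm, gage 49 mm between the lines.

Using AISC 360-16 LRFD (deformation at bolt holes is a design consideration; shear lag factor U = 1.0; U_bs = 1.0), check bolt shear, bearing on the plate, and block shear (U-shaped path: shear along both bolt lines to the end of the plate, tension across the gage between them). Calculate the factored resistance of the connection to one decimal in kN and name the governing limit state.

347.2 kN (block shear governs)

Bolt shear: A_b = π(16)²/4 = 201.06 mm². φR_n = 0.75 × 469 × 201.06 × 8 × 1 = 565.8 kN.
Bearing (8 mm plate, F_u = 450 MPa): end bolts L_c = 24 − 18/2 = 15, R_n = min(1.2×15×8×450, 2.4×16×8×450) = 64.8 kN/bolt; interior L_c = 43 − 18 = 25, R_n = 108 kN/bolt. φR_n = 0.75 × (2×64.8 + 6×108) = 583.2 kN.
Block shear: shear path 2×[24+3×43] = 2×153 mm, A_gv = 2448, A_nv = 2×(153 − 3.5×20)×8 = 1328 mm²; tension across gage: (49 − 1×20)×8 = 232 mm². R_n = min(0.6×450×1328, 0.6×300×2448) + 1.0×450×232 = min(358.56, 440.64) + 104.4 = 462.96 kN. φR_n = 0.75 × 462.96 = 347.2 kN.
Governing: min(565.8, 583.2, 347.2) = 347.2 kN → block shear.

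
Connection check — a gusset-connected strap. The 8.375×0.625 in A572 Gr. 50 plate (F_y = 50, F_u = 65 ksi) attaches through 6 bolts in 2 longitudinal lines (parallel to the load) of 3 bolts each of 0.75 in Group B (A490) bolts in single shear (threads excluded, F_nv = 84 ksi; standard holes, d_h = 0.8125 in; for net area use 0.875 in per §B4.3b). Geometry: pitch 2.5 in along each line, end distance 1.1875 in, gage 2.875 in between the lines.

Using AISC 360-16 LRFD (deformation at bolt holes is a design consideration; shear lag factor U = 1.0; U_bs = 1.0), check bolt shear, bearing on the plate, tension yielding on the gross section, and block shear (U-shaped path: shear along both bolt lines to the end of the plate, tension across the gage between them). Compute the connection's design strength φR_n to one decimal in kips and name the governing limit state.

Bolt shear: A_b = π(0.75)²/4 = 0.44179 in². φR_n = 0.75 × 84 × 0.44179 × 6 × 1 = 167.0 kips.
Bearing (0.625 in plate, F_u = 65 ksi): end bolts L_c = 1.1875 − 0.8125/2 = 0.78125, R_n = min(1.2×0.78125×0.625×65, 2.4×0.75×0.625×65) = 38.086 kips/bolt; interior L_c = 2.5 − 0.8125 = 1.6875, R_n = 73.125 kips/bolt. φR_n = 0.75 × (2×38.086 + 4×73.125) = 276.5 kips.
Tension yield (gross): A_g = 8.375×0.625 = 5.2344 in². φR_n = 0.90 × 50 × 5.2344 = 235.5 kips.
Block shear: shear path 2×[1.1875+2×2.5] = 2×6.1875 in, A_gv = 7.7344, A_nv = 2×(6.1875 − 2.5×0.875)×0.625 = 5 in²; tension across gage: (2.875 − 1×0.875)×0.625 = 1.25 in². R_n = min(0.6×65×5, 0.6×50×7.7344) + 1.0×65×1.25 = min(195, 232.03) + 81.25 = 276.25 kips. φR_n = 0.75 × 276.25 = 207.2 kips.
Governing: min(167.0, 276.5, 235.5, 207.2) = 167.0 kips → bolt shear.

167.0 kips (bolt shear governs)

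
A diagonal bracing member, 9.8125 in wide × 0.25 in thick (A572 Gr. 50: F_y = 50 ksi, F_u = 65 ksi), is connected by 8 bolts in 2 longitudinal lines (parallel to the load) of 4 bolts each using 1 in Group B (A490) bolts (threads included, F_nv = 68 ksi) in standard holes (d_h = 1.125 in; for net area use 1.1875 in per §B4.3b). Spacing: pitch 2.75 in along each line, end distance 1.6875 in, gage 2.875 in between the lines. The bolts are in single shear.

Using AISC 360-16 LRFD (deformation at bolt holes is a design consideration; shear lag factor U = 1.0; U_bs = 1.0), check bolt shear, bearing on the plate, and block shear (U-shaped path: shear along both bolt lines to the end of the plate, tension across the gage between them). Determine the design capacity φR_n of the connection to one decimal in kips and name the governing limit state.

105.1 kips (block shear governs)

Bolt shear: A_b = π(1)²/4 = 0.7854 in². φR_n = 0.75 × 68 × 0.7854 × 8 × 1 = 320.4 kips.
Bearing (0.25 in plate, F_u = 65 ksi): end bolts L_c = 1.6875 − 1.125/2 = 1.125, R_n = min(1.2×1.125×0.25×65, 2.4×1×0.25×65) = 21.938 kips/bolt; interior L_c = 2.75 − 1.125 = 1.625, R_n = 31.688 kips/bolt. φR_n = 0.75 × (2×21.938 + 6×31.688) = 175.5 kips.
Block shear: shear path 2×[1.6875+3×2.75] = 2×9.9375 in, A_gv = 4.9688, A_nv = 2×(9.9375 − 3.5×1.1875)×0.25 = 2.8906 in²; tension across gage: (2.875 − 1×1.1875)×0.25 = 0.42188 in². R_n = min(0.6×65×2.8906, 0.6×50×4.9688) + 1.0×65×0.42188 = min(112.73, 149.06) + 27.422 = 140.15 kips. φR_n = 0.75 × 140.15 = 105.1 kips.
Governing: min(320.4, 175.5, 105.1) = 105.1 kips → block shear.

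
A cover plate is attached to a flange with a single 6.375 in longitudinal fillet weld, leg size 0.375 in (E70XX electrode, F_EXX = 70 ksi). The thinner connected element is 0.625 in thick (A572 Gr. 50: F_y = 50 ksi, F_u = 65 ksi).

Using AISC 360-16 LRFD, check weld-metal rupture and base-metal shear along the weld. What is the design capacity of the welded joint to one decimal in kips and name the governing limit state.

Weld metal: throat = 0.707×0.375 = 0.26513 in, L = 6.375 in. φR_n = 0.75 × 0.6 × 70 × 0.26513 × 6.375 = 53.2 kips.
Base metal shear (0.625 in plate): yield φR_n = 1.0×0.6×50×0.625×6.375 = 119.5 kips; rupture φR_n = 0.75×0.6×65×0.625×6.375 = 116.5 kips; take 116.5 kips (rupture).
Governing: min(53.2, 116.5) = 53.2 kips → weld metal.

53.2 kips (weld metal governs)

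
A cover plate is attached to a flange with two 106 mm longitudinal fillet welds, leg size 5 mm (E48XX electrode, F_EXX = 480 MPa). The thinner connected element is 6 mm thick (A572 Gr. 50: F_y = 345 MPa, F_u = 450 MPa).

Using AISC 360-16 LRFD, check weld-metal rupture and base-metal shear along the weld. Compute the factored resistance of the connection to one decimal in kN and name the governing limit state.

161.9 kN (weld metal governs)

Weld metal: throat = 0.707×5 = 3.535 mm, L = 2×106 = 212 mm. φR_n = 0.75 × 0.6 × 480 × 3.535 × 212 = 161.9 kN.
Base metal shear (6 mm plate): yield φR_n = 1.0×0.6×345×6×212 = 263.3 kN; rupture φR_n = 0.75×0.6×450×6×212 = 257.6 kN; take 257.6 kN (rupture).
Governing: min(161.9, 257.6) = 161.9 kN → weld metal.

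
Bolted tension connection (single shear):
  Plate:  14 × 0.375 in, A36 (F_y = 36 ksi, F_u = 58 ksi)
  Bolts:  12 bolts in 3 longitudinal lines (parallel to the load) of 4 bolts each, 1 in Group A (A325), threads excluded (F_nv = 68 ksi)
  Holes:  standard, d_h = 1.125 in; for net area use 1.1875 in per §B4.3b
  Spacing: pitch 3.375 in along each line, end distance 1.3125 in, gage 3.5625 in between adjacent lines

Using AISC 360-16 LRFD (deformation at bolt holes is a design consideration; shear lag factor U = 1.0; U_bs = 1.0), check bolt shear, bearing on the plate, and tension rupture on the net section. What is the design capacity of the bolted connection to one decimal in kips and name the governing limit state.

Bolt shear: A_b = π(1)²/4 = 0.7854 in². φR_n = 0.75 × 68 × 0.7854 × 12 × 1 = 480.7 kips.
Bearing (0.375 in plate, F_u = 58 ksi): end bolts L_c = 1.3125 − 1.125/2 = 0.75, R_n = min(1.2×0.75×0.375×58, 2.4×1×0.375×58) = 19.575 kips/bolt; interior L_c = 3.375 − 1.125 = 2.25, R_n = 52.2 kips/bolt. φR_n = 0.75 × (3×19.575 + 9×52.2) = 396.4 kips.
Tension rupture (net): A_n = (14 − 3×1.1875)×0.375 = 3.9141 in² (U = 1.0, A_e = A_n). φR_n = 0.75 × 58 × 3.9141 = 170.3 kips.
Governing: min(480.7, 396.4, 170.3) = 170.3 kips → net-section rupture.

170.3 kips (net-section rupture governs)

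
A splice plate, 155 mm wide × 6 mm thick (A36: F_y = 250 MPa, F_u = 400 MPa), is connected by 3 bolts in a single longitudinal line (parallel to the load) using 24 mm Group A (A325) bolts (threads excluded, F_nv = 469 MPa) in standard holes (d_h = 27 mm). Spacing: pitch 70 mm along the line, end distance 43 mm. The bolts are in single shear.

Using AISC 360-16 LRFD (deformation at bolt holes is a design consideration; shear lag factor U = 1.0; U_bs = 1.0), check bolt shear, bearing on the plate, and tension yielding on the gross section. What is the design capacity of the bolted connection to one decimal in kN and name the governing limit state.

Bolt shear: A_b = π(24)²/4 = 452.39 mm². φR_n = 0.75 × 469 × 452.39 × 3 × 1 = 477.4 kN.
Bearing (6 mm plate, F_u = 400 MPa): end bolts L_c = 43 − 27/2 = 29.5, R_n = min(1.2×29.5×6×400, 2.4×24×6×400) = 84.96 kN/bolt; interior L_c = 70 − 27 = 43, R_n = 123.84 kN/bolt. φR_n = 0.75 × (1×84.96 + 2×123.84) = 249.5 kN.
Tension yield (gross): A_g = 155×6 = 930 mm². φR_n = 0.90 × 250 × 930 = 209.3 kN.
Governing: min(477.4, 249.5, 209.3) = 209.3 kN → gross-section yield.

209.3 kN (gross-section yield governs)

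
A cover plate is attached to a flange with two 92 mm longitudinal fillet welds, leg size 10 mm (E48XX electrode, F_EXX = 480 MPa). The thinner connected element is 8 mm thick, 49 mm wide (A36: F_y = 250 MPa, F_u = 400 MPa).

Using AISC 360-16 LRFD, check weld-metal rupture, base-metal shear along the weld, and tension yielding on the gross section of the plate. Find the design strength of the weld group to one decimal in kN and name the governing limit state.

Weld metal: throat = 0.707×10 = 7.07 mm, L = 2×92 = 184 mm. φR_n = 0.75 × 0.6 × 480 × 7.07 × 184 = 281.0 kN.
Base metal shear (8 mm plate): yield φR_n = 1.0×0.6×250×8×184 = 220.8 kN; rupture φR_n = 0.75×0.6×400×8×184 = 265.0 kN; take 220.8 kN (yield).
Tension yield (gross): A_g = 49×8 = 392 mm². φR_n = 0.90 × 250 × 392 = 88.2 kN.
Governing: min(281.0, 220.8, 88.2) = 88.2 kN → gross-section yield.

88.2 kN (gross-section yield governs)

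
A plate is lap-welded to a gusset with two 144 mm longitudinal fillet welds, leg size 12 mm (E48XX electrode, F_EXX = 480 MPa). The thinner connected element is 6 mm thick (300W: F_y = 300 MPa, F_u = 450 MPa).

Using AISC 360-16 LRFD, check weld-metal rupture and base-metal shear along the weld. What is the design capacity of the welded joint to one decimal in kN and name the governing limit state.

311.0 kN (base-metal shear governs)

Weld metal: throat = 0.707×12 = 8.484 mm, L = 2×144 = 288 mm. φR_n = 0.75 × 0.6 × 480 × 8.484 × 288 = 527.8 kN.
Base metal shear (6 mm plate): yield φR_n = 1.0×0.6×300×6×288 = 311.0 kN; rupture φR_n = 0.75×0.6×450×6×288 = 349.9 kN; take 311.0 kN (yield).
Governing: min(527.8, 311.0) = 311.0 kN → base-metal shear.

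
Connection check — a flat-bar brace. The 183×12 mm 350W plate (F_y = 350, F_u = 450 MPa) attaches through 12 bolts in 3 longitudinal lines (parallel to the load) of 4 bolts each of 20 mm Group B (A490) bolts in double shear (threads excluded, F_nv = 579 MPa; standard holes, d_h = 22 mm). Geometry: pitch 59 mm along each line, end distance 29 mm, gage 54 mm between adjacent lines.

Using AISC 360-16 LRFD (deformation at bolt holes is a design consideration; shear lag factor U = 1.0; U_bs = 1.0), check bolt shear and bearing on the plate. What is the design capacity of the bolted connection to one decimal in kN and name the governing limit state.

Bolt shear: A_b = π(20)²/4 = 314.16 mm². φR_n = 0.75 × 579 × 314.16 × 12 × 2 = 3274.2 kN.
Bearing (12 mm plate, F_u = 450 MPa): end bolts L_c = 29 − 22/2 = 18, R_n = min(1.2×18×12×450, 2.4×20×12×450) = 116.64 kN/bolt; interior L_c = 59 − 22 = 37, R_n = 239.76 kN/bolt. φR_n = 0.75 × (3×116.64 + 9×239.76) = 1880.8 kN.
Governing: min(3274.2, 1880.8) = 1880.8 kN → bearing.

1880.8 kN (bearing governs)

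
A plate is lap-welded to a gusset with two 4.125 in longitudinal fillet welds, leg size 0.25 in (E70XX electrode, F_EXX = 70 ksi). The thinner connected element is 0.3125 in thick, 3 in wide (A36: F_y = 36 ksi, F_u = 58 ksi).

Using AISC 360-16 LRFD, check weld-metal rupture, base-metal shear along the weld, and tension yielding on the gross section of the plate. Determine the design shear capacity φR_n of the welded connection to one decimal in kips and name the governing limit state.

Weld metal: throat = 0.707×0.25 = 0.17675 in, L = 2×4.125 = 8.25 in. φR_n = 0.75 × 0.6 × 70 × 0.17675 × 8.25 = 45.9 kips.
Base metal shear (0.3125 in plate): yield φR_n = 1.0×0.6×36×0.3125×8.25 = 55.7 kips; rupture φR_n = 0.75×0.6×58×0.3125×8.25 = 67.3 kips; take 55.7 kips (yield).
Tension yield (gross): A_g = 3×0.3125 = 0.9375 in². φR_n = 0.90 × 36 × 0.9375 = 30.4 kips.
Governing: min(45.9, 55.7, 30.4) = 30.4 kips → gross-section yield.

30.4 kips (gross-section yield governs)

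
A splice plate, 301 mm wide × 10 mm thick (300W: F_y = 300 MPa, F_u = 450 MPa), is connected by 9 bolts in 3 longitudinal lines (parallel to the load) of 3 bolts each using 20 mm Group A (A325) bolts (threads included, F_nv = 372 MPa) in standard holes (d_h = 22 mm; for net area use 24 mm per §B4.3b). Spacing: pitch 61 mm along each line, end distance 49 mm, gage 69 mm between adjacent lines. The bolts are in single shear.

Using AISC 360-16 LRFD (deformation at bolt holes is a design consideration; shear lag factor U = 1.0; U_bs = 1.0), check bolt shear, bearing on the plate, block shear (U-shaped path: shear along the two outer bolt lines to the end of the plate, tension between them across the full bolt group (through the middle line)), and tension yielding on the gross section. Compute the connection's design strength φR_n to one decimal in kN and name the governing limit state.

753.3 kN (block shear governs)

Bolt shear: A_b = π(20)²/4 = 314.16 mm². φR_n = 0.75 × 372 × 314.16 × 9 × 1 = 788.9 kN.
Bearing (10 mm plate, F_u = 450 MPa): end bolts L_c = 49 − 22/2 = 38, R_n = min(1.2×38×10×450, 2.4×20×10×450) = 205.2 kN/bolt; interior L_c = 61 − 22 = 39, R_n = 210.6 kN/bolt. φR_n = 0.75 × (3×205.2 + 6×210.6) = 1409.4 kN.
Block shear: shear path 2×[49+2×61] = 2×171 mm, A_gv = 3420, A_nv = 2×(171 − 2.5×24)×10 = 2220 mm²; tension across gage: (138 − 2×24)×10 = 900 mm². R_n = min(0.6×450×2220, 0.6×300×3420) + 1.0×450×900 = min(599.4, 615.6) + 405 = 1004.4 kN. φR_n = 0.75 × 1004.4 = 753.3 kN.
Tension yield (gross): A_g = 301×10 = 3010 mm². φR_n = 0.90 × 300 × 3010 = 812.7 kN.
Governing: min(788.9, 1409.4, 753.3, 812.7) = 753.3 kN → block shear.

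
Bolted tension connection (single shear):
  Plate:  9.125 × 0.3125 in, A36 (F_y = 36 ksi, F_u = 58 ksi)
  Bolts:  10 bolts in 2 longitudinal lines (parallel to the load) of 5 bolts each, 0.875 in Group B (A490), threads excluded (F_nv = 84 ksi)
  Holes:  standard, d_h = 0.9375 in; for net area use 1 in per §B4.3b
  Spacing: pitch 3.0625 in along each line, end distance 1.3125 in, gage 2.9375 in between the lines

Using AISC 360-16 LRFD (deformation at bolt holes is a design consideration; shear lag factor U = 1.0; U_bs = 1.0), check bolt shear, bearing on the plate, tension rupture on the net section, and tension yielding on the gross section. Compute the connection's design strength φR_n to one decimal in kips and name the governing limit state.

92.4 kips (gross-section yield governs)

Bolt shear: A_b = π(0.875)²/4 = 0.60132 in². φR_n = 0.75 × 84 × 0.60132 × 10 × 1 = 378.8 kips.
Bearing (0.3125 in plate, F_u = 58 ksi): end bolts L_c = 1.3125 − 0.9375/2 = 0.84375, R_n = min(1.2×0.84375×0.3125×58, 2.4×0.875×0.3125×58) = 18.352 kips/bolt; interior L_c = 3.0625 − 0.9375 = 2.125, R_n = 38.063 kips/bolt. φR_n = 0.75 × (2×18.352 + 8×38.063) = 255.9 kips.
Tension rupture (net): A_n = (9.125 − 2×1)×0.3125 = 2.2266 in² (U = 1.0, A_e = A_n). φR_n = 0.75 × 58 × 2.2266 = 96.9 kips.
Tension yield (gross): A_g = 9.125×0.3125 = 2.8516 in². φR_n = 0.90 × 36 × 2.8516 = 92.4 kips.
Governing: min(378.8, 255.9, 96.9, 92.4) = 92.4 kips → gross-section yield.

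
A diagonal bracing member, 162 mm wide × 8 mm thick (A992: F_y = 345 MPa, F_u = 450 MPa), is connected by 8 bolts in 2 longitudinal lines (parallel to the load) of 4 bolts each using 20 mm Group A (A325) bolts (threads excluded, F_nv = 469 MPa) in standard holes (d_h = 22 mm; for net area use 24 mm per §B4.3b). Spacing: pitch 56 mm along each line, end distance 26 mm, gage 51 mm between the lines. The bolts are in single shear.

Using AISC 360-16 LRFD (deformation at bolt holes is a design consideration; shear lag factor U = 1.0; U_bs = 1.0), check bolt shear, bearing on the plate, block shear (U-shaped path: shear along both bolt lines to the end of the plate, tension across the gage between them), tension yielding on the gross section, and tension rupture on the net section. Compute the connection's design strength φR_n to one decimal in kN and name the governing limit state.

307.8 kN (net-section rupture governs)

Bolt shear: A_b = π(20)²/4 = 314.16 mm². φR_n = 0.75 × 469 × 314.16 × 8 × 1 = 884.0 kN.
Bearing (8 mm plate, F_u = 450 MPa): end bolts L_c = 26 − 22/2 = 15, R_n = min(1.2×15×8×450, 2.4×20×8×450) = 64.8 kN/bolt; interior L_c = 56 − 22 = 34, R_n = 146.88 kN/bolt. φR_n = 0.75 × (2×64.8 + 6×146.88) = 758.2 kN.
Block shear: shear path 2×[26+3×56] = 2×194 mm, A_gv = 3104, A_nv = 2×(194 − 3.5×24)×8 = 1760 mm²; tension across gage: (51 − 1×24)×8 = 216 mm². R_n = min(0.6×450×1760, 0.6×345×3104) + 1.0×450×216 = min(475.2, 642.53) + 97.2 = 572.4 kN. φR_n = 0.75 × 572.4 = 429.3 kN.
Tension yield (gross): A_g = 162×8 = 1296 mm². φR_n = 0.90 × 345 × 1296 = 402.4 kN.
Tension rupture (net): A_n = (162 − 2×24)×8 = 912 mm² (U = 1.0, A_e = A_n). φR_n = 0.75 × 450 × 912 = 307.8 kN.
Governing: min(884.0, 758.2, 429.3, 402.4, 307.8) = 307.8 kN → net-section rupture.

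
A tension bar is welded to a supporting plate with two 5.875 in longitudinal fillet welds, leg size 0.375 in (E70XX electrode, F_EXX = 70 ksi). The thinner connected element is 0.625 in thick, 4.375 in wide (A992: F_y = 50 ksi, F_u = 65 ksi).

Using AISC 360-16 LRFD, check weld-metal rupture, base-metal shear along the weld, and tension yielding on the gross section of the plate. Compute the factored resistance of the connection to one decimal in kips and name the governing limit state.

98.1 kips (weld metal governs)

Weld metal: throat = 0.707×0.375 = 0.26513 in, L = 2×5.875 = 11.75 in. φR_n = 0.75 × 0.6 × 70 × 0.26513 × 11.75 = 98.1 kips.
Base metal shear (0.625 in plate): yield φR_n = 1.0×0.6×50×0.625×11.75 = 220.3 kips; rupture φR_n = 0.75×0.6×65×0.625×11.75 = 214.8 kips; take 214.8 kips (rupture).
Tension yield (gross): A_g = 4.375×0.625 = 2.7344 in². φR_n = 0.90 × 50 × 2.7344 = 123.0 kips.
Governing: min(98.1, 214.8, 123.0) = 98.1 kips → weld metal.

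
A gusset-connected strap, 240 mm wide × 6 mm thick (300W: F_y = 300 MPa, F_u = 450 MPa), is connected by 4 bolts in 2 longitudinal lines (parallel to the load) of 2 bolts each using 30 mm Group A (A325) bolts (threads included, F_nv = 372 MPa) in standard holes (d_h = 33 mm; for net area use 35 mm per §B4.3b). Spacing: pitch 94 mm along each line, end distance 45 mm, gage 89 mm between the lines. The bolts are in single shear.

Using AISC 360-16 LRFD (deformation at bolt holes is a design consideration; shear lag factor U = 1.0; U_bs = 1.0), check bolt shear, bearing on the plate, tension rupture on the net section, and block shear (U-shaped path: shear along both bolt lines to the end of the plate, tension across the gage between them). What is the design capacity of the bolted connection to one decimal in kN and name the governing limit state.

Bolt shear: A_b = π(30)²/4 = 706.86 mm². φR_n = 0.75 × 372 × 706.86 × 4 × 1 = 788.9 kN.
Bearing (6 mm plate, F_u = 450 MPa): end bolts L_c = 45 − 33/2 = 28.5, R_n = min(1.2×28.5×6×450, 2.4×30×6×450) = 92.34 kN/bolt; interior L_c = 94 − 33 = 61, R_n = 194.4 kN/bolt. φR_n = 0.75 × (2×92.34 + 2×194.4) = 430.1 kN.
Tension rupture (net): A_n = (240 − 2×35)×6 = 1020 mm² (U = 1.0, A_e = A_n). φR_n = 0.75 × 450 × 1020 = 344.3 kN.
Block shear: shear path 2×[45+1×94] = 2×139 mm, A_gv = 1668, A_nv = 2×(139 − 1.5×35)×6 = 1038 mm²; tension across gage: (89 − 1×35)×6 = 324 mm². R_n = min(0.6×450×1038, 0.6×300×1668) + 1.0×450×324 = min(280.26, 300.24) + 145.8 = 426.06 kN. φR_n = 0.75 × 426.06 = 319.5 kN.
Governing: min(788.9, 430.1, 344.3, 319.5) = 319.5 kN → block shear.

319.5 kN (block shear governs)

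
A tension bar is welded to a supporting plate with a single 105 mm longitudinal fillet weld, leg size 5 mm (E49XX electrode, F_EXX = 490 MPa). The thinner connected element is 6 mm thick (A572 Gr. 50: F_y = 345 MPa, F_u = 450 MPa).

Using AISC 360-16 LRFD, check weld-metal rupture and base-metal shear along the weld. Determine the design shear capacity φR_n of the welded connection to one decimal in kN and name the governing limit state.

Weld metal: throat = 0.707×5 = 3.535 mm, L = 105 mm. φR_n = 0.75 × 0.6 × 490 × 3.535 × 105 = 81.8 kN.
Base metal shear (6 mm plate): yield φR_n = 1.0×0.6×345×6×105 = 130.4 kN; rupture φR_n = 0.75×0.6×450×6×105 = 127.6 kN; take 127.6 kN (rupture).
Governing: min(81.8, 127.6) = 81.8 kN → weld metal.

81.8 kN (weld metal governs)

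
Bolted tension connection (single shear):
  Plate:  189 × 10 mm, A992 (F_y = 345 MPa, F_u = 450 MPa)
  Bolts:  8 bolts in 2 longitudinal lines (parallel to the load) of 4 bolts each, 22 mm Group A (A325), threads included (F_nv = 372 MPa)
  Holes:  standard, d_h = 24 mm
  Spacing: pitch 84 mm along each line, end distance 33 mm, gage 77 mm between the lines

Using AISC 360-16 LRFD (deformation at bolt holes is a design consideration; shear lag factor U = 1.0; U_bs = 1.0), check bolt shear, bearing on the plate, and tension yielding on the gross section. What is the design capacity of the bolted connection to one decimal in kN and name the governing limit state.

586.8 kN (gross-section yield governs)

Bolt shear: A_b = π(22)²/4 = 380.13 mm². φR_n = 0.75 × 372 × 380.13 × 8 × 1 = 848.5 kN.
Bearing (10 mm plate, F_u = 450 MPa): end bolts L_c = 33 − 24/2 = 21, R_n = min(1.2×21×10×450, 2.4×22×10×450) = 113.4 kN/bolt; interior L_c = 84 − 24 = 60, R_n = 237.6 kN/bolt. φR_n = 0.75 × (2×113.4 + 6×237.6) = 1239.3 kN.
Tension yield (gross): A_g = 189×10 = 1890 mm². φR_n = 0.90 × 345 × 1890 = 586.8 kN.
Governing: min(848.5, 1239.3, 586.8) = 586.8 kN → gross-section yield.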